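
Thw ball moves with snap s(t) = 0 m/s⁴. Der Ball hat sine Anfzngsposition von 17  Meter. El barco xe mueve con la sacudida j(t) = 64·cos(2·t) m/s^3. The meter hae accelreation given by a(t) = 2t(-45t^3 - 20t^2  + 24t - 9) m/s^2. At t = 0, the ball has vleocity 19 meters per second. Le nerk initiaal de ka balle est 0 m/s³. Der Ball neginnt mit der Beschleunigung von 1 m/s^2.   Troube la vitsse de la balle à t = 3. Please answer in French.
En partant du snap s(t) = 0, nous prenons 3 intégrales. La primitive du snap est le jerk. En utilisant j(0) = 0, nous obtenons j(t) = 0. En prenant ∫j(t)dt et en appliquant a(0) = 1, nous trouvons a(t) = 1. L'intégrale de l'accélération est la vitesse. En utilisant v(0) = 19, nous obtenons v(t) = t + 19. En utilisant v(t) = t + 19 et en substituant t = 3, nous trouvons v = 22.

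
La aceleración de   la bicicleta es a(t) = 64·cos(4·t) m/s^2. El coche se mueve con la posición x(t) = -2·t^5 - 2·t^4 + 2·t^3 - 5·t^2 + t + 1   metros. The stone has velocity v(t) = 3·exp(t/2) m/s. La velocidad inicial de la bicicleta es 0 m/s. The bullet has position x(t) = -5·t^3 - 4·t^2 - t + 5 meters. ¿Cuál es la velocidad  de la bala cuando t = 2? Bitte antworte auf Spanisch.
Debemos derivar nuestra ecuación de la posición x(t) = -5·t^3 - 4·t^2 - t + 5 1 vez. Tomando d/dt de x(t), encontramos v(t) = -15·t^2 - 8·t - 1. Usando v(t) = -15·t^2 - 8·t - 1 y sustituyendo t = 2, encontramos v = -77.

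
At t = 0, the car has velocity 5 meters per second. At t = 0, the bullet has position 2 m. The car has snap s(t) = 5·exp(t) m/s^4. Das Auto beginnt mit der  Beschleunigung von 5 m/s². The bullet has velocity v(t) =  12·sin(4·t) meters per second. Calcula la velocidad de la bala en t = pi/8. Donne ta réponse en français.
Nous avons la vitesse v(t) = 12·sin(4·t). En substituant t = pi/8: v(pi/8) = 12.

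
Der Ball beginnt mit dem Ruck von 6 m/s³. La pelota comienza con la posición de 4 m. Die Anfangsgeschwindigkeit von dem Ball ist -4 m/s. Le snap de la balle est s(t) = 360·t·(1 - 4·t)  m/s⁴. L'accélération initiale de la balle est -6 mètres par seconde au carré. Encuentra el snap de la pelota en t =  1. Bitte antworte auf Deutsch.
Mit s(t) = 360·t·(1 - 4·t) und Einsetzen von t = 1, finden wir s = -1080.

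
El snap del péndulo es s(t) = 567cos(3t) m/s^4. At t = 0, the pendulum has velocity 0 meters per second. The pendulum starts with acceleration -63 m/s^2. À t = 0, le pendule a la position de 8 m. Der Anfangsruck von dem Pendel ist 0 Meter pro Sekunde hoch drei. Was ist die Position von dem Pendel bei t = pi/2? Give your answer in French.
Pour résoudre ceci, nous devons prendre 4 intégrales de notre équation du snap s(t) = 567·cos(3·t). En prenant ∫s(t)dt et en appliquant j(0) = 0, nous trouvons j(t) = 189·sin(3·t). En intégrant le jerk et en utilisant la condition initiale a(0) = -63, nous obtenons a(t) = -63·cos(3·t). En intégrant l'accélération et en utilisant la condition initiale v(0) = 0, nous obtenons v(t) = -21·sin(3·t). L'intégrale de la vitesse est la position. En utilisant x(0) = 8, nous obtenons x(t) = 7·cos(3·t) + 1. De l'équation de la position x(t) = 7·cos(3·t) + 1, nous substituons t = pi/2 pour obtenir x = 1.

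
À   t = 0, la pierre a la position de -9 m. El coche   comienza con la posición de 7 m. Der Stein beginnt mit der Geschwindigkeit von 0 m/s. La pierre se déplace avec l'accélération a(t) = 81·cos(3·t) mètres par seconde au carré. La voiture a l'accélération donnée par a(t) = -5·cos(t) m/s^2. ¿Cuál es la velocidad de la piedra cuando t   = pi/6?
Debemos encontrar la integral de nuestra ecuación de la aceleración a(t) = 81·cos(3·t) 1 vez. La integral de la aceleración es la velocidad. Usando v(0) = 0, obtenemos v(t) = 27·sin(3·t). Usando v(t) = 27·sin(3·t) y sustituyendo t = pi/6, encontramos v = 27.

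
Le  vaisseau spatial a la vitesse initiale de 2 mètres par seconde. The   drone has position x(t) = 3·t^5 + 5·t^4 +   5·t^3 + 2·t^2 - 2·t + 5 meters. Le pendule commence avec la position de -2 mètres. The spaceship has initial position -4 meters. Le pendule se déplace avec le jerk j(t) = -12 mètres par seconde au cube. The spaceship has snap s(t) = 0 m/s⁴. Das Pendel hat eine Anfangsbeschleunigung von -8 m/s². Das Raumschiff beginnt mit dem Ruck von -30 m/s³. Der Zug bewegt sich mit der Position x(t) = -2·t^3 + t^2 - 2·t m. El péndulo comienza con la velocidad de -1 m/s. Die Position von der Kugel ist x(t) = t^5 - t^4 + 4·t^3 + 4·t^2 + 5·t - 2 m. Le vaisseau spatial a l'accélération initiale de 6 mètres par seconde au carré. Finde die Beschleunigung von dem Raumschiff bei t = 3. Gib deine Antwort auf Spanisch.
Partiendo del snap s(t) = 0, tomamos 2 antiderivadas. La integral del snap, con j(0) = -30, da la sacudida: j(t) = -30. La antiderivada de la sacudida es la aceleración. Usando a(0) = 6, obtenemos a(t) = 6 - 30·t. Tenemos la aceleración a(t) = 6 - 30·t. Sustituyendo t = 3: a(3) = -84.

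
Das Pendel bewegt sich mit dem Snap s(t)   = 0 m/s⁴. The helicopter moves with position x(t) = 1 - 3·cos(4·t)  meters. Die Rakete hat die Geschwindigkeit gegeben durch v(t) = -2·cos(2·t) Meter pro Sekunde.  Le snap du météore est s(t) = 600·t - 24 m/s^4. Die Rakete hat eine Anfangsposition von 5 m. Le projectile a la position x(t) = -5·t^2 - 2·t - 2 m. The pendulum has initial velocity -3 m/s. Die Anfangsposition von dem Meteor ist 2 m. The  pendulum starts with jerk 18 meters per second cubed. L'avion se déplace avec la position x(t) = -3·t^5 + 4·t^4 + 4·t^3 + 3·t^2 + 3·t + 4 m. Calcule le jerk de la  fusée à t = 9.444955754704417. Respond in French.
Nous devons dériver notre équation de la vitesse v(t) = -2·cos(2·t) 2 fois. En dérivant la vitesse, nous obtenons l'accélération: a(t) = 4·sin(2·t). La dérivée de l'accélération donne le jerk: j(t) = 8·cos(2·t). De l'équation du jerk j(t) = 8·cos(2·t), nous substituons t = 9.444955754704417 pour obtenir j = 7.99348659014650.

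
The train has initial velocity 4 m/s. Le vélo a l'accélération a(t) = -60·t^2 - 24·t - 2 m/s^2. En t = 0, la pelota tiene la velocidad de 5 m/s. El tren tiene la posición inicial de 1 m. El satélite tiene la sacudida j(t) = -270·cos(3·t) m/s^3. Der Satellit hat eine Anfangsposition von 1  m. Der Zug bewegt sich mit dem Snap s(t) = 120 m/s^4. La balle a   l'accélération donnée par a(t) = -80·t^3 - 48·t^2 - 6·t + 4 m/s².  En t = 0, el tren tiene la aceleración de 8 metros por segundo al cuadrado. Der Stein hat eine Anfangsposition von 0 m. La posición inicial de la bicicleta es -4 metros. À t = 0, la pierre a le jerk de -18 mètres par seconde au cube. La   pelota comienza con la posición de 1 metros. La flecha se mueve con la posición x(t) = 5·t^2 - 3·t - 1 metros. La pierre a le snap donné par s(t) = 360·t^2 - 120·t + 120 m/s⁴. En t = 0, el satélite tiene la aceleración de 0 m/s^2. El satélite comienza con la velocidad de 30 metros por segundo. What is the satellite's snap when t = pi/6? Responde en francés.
Nous devons dériver notre équation du jerk j(t) = -270·cos(3·t) 1 fois. La dérivée du jerk donne le snap: s(t) = 810·sin(3·t). De l'équation du snap s(t) = 810·sin(3·t), nous substituons t = pi/6 pour obtenir s = 810.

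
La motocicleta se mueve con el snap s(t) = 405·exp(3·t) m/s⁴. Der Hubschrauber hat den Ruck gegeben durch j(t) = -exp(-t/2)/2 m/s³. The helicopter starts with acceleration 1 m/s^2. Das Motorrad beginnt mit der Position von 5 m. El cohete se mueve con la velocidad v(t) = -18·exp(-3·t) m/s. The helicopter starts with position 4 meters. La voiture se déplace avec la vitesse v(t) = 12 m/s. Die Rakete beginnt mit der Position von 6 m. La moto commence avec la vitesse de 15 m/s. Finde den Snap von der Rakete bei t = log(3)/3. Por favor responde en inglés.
To solve this, we need to take 3 derivatives of our velocity equation v(t) = -18·exp(-3·t). The derivative of velocity gives acceleration: a(t) = 54·exp(-3·t). Differentiating acceleration, we get jerk: j(t) = -162·exp(-3·t). The derivative of jerk gives snap: s(t) = 486·exp(-3·t). Using s(t) = 486·exp(-3·t) and substituting t = log(3)/3, we find s = 162.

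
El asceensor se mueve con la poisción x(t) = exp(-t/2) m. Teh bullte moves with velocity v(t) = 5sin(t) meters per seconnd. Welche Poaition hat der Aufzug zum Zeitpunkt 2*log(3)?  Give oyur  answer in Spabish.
Tenemos la posición x(t) = exp(-t/2). Sustituyendo t = 2*log(3): x(2*log(3)) = 1/3.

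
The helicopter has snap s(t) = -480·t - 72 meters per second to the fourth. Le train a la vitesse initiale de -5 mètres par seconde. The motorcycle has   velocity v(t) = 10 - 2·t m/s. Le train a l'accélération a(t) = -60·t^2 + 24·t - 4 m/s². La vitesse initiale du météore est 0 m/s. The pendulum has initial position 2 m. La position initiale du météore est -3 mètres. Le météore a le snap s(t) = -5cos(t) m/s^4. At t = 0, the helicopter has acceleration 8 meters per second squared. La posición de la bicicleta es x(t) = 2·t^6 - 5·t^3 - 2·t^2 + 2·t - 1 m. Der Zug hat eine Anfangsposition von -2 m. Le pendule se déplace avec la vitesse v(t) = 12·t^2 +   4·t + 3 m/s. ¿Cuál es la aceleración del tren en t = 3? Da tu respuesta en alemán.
Wir haben die Beschleunigung a(t) = -60·t^2 + 24·t - 4. Durch Einsetzen von t = 3: a(3) = -472.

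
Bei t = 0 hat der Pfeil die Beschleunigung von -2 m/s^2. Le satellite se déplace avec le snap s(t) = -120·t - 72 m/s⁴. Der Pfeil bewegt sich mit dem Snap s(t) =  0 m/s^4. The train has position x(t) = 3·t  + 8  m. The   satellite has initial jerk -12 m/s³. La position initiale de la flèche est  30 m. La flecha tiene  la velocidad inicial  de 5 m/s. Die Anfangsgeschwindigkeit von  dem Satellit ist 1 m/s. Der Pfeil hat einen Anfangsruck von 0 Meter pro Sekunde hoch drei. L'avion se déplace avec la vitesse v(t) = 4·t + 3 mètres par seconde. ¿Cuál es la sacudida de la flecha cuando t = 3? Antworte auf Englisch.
To solve this, we need to take 1 integral of our snap equation s(t) = 0. The integral of snap, with j(0) = 0, gives jerk: j(t) = 0. We have jerk j(t) = 0. Substituting t = 3: j(3) = 0.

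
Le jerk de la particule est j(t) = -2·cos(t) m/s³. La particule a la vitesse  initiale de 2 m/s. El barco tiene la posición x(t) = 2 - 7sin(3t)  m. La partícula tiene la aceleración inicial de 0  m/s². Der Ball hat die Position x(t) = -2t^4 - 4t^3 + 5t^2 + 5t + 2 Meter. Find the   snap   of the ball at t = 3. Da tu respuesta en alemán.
Wir müssen unsere Gleichung für die Position x(t) = -2·t^4 - 4·t^3 + 5·t^2 + 5·t + 2 4-mal ableiten. Durch Ableiten von der Position erhalten wir die Geschwindigkeit: v(t) = -8·t^3 - 12·t^2 + 10·t + 5. Durch Ableiten von der Geschwindigkeit erhalten wir die Beschleunigung: a(t) = -24·t^2 - 24·t + 10. Mit d/dt von a(t) finden wir j(t) = -48·t - 24. Durch Ableiten von dem Ruck erhalten wir den Snap: s(t) = -48. Mit s(t) = -48 und Einsetzen von t = 3, finden wir s = -48.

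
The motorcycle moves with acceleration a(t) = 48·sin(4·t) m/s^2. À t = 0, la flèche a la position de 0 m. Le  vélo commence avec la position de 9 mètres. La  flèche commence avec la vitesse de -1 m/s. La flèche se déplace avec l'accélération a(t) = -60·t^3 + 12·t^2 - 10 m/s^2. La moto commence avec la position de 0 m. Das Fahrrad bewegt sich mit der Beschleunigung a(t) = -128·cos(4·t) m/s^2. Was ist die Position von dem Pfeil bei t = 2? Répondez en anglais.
To find the answer, we compute 2 antiderivatives of a(t) = -60·t^3 + 12·t^2 - 10. Integrating acceleration and using the initial condition v(0) = -1, we get v(t) = -15·t^4 + 4·t^3 - 10·t - 1. Taking ∫v(t)dt and applying x(0) = 0, we find x(t) = -3·t^5 + t^4 - 5·t^2 - t. Using x(t) = -3·t^5 + t^4 - 5·t^2 - t and substituting t = 2, we find x = -102.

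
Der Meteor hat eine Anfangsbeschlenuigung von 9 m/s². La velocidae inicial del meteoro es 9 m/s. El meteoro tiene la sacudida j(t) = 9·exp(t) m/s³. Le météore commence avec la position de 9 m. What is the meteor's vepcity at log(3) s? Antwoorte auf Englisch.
To solve this, we need to take 2 antiderivatives of our jerk equation j(t) = 9·exp(t). Taking ∫j(t)dt and applying a(0) = 9, we find a(t) = 9·exp(t). Integrating acceleration and using the initial condition v(0) = 9, we get v(t) = 9·exp(t). Using v(t) = 9·exp(t) and substituting t = log(3), we find v = 27.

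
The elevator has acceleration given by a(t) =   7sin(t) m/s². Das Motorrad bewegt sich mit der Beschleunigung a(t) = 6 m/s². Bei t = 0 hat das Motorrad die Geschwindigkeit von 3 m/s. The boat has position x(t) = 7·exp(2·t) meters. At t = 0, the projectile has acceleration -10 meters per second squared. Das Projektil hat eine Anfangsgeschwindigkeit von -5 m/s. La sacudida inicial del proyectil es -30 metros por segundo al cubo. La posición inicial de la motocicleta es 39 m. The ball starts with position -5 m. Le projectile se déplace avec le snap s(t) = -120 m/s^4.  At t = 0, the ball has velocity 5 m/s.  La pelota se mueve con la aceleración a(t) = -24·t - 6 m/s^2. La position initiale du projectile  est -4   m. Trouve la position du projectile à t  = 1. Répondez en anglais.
To solve this, we need to take 4 integrals of our snap equation s(t) = -120. Integrating snap and using the initial condition j(0) = -30, we get j(t) = -120·t - 30. The integral of jerk, with a(0) = -10, gives acceleration: a(t) = -60·t^2 - 30·t - 10. The integral of acceleration, with v(0) = -5, gives velocity: v(t) = -20·t^3 - 15·t^2 - 10·t - 5. Integrating velocity and using the initial condition x(0) = -4, we get x(t) = -5·t^4 - 5·t^3 - 5·t^2 - 5·t - 4. Using x(t) = -5·t^4 - 5·t^3 - 5·t^2 - 5·t - 4 and substituting t = 1, we find x = -24.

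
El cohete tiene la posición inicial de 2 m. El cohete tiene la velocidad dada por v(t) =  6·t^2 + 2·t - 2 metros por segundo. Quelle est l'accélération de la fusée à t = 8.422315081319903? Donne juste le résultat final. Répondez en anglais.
The acceleration at t = 8.422315081319903 is a = 103.067780975839.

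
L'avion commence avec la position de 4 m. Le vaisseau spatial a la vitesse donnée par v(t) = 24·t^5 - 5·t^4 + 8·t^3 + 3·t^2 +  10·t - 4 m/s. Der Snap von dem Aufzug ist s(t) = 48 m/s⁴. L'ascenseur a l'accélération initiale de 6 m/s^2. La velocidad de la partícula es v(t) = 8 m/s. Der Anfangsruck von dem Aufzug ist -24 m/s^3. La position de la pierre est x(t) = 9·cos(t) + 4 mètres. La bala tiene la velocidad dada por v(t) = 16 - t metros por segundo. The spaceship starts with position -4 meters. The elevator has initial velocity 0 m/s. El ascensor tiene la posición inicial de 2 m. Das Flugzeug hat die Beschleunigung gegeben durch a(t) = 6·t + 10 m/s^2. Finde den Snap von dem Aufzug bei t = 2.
Mit s(t) = 48 und Einsetzen von t = 2, finden wir s = 48.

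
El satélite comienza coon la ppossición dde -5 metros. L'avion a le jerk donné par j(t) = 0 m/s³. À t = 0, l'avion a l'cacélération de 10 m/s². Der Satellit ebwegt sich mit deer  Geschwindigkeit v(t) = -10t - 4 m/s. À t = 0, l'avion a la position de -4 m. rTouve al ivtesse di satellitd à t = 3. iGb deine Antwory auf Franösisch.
De l'équation de la vitesse v(t) = -10·t - 4, nous substituons t = 3 pour obtenir v = -34.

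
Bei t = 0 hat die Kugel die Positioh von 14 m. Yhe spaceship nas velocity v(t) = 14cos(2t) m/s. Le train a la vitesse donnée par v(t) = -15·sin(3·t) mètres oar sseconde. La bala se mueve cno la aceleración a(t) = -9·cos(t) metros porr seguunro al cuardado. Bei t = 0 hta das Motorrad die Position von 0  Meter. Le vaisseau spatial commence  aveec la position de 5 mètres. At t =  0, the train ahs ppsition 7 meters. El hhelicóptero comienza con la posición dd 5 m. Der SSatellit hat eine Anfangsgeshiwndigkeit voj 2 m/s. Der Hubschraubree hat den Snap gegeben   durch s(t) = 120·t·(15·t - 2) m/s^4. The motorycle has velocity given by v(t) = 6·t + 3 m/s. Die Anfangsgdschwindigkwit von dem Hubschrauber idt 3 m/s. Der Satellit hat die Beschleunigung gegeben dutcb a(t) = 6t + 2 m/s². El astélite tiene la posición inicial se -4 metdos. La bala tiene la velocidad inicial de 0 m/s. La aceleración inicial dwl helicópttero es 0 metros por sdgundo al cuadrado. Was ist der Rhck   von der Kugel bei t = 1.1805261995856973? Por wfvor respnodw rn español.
Para resolver esto, necesitamos tomar 1 derivada de nuestra ecuación de la aceleración a(t) = -9·cos(t). La derivada de la aceleración da la sacudida: j(t) = 9·sin(t). Tenemos la sacudida j(t) = 9·sin(t). Sustituyendo t = 1.1805261995856973: j(1.1805261995856973) = 8.32325694190475.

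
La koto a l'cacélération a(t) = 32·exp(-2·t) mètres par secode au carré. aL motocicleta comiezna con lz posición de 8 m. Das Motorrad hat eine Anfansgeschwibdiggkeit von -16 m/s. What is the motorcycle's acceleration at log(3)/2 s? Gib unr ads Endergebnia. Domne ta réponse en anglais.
a(log(3)/2) = 32/3.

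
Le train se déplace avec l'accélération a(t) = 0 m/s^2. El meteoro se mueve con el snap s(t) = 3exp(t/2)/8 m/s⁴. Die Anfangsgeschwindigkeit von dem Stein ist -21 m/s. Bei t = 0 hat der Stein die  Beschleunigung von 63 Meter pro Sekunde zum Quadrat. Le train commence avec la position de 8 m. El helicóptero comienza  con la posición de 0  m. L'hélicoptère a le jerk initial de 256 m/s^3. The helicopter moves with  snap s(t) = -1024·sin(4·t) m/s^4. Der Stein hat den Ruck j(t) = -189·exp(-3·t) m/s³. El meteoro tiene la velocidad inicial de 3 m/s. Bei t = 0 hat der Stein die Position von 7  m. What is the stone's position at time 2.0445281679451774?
To find the answer, we compute 3 integrals of j(t) = -189·exp(-3·t). Taking ∫j(t)dt and applying a(0) = 63, we find a(t) = 63·exp(-3·t). Finding the antiderivative of a(t) and using v(0) = -21: v(t) = -21·exp(-3·t). The integral of velocity is position. Using x(0) = 7, we get x(t) = 7·exp(-3·t). We have position x(t) = 7·exp(-3·t). Substituting t = 2.0445281679451774: x(2.0445281679451774) = 0.0151815507501237.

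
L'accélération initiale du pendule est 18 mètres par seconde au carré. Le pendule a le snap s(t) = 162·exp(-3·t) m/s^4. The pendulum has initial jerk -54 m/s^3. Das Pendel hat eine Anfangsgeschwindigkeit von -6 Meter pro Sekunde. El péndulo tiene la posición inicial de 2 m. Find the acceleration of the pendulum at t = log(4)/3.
We must find the antiderivative of our snap equation s(t) = 162·exp(-3·t) 2 times. The antiderivative of snap is jerk. Using j(0) = -54, we get j(t) = -54·exp(-3·t). Finding the integral of j(t) and using a(0) = 18: a(t) = 18·exp(-3·t). Using a(t) = 18·exp(-3·t) and substituting t = log(4)/3, we find a = 9/2.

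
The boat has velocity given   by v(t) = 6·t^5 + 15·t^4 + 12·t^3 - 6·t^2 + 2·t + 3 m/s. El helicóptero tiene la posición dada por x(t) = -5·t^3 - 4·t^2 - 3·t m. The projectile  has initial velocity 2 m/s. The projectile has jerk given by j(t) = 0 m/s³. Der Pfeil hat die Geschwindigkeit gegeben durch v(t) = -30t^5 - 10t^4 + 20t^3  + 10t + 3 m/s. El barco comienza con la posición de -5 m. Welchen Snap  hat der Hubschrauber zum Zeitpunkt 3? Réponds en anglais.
We must differentiate our position equation x(t) = -5·t^3 - 4·t^2 - 3·t 4 times. Differentiating position, we get velocity: v(t) = -15·t^2 - 8·t - 3. Taking d/dt of v(t), we find a(t) = -30·t - 8. Taking d/dt of a(t), we find j(t) = -30. Taking d/dt of j(t), we find s(t) = 0. Using s(t) = 0 and substituting t = 3, we find s = 0.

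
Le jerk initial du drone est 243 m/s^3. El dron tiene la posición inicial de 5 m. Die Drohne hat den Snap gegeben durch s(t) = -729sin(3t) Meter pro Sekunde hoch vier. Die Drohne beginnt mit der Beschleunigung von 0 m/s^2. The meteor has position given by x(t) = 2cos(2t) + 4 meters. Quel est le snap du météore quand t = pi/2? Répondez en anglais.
To solve this, we need to take 4 derivatives of our position equation x(t) = 2·cos(2·t) + 4. The derivative of position gives velocity: v(t) = -4·sin(2·t). The derivative of velocity gives acceleration: a(t) = -8·cos(2·t). The derivative of acceleration gives jerk: j(t) = 16·sin(2·t). The derivative of jerk gives snap: s(t) = 32·cos(2·t). From the given snap equation s(t) = 32·cos(2·t), we substitute t = pi/2 to get s = -32.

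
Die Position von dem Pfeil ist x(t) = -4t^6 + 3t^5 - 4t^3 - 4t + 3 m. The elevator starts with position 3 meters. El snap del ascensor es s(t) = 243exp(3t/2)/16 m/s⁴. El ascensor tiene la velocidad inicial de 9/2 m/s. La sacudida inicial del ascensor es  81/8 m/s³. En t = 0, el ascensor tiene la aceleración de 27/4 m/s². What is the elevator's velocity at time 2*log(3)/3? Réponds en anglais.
To solve this, we need to take 3 integrals of our snap equation s(t) = 243·exp(3·t/2)/16. Integrating snap and using the initial condition j(0) = 81/8, we get j(t) = 81·exp(3·t/2)/8. Integrating jerk and using the initial condition a(0) = 27/4, we get a(t) = 27·exp(3·t/2)/4. The antiderivative of acceleration is velocity. Using v(0) = 9/2, we get v(t) = 9·exp(3·t/2)/2. Using v(t) = 9·exp(3·t/2)/2 and substituting t = 2*log(3)/3, we find v = 27/2.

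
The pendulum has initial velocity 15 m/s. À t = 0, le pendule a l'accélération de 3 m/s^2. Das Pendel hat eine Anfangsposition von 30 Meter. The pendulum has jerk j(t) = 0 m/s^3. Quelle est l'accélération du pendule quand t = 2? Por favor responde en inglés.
We must find the integral of our jerk equation j(t) = 0 1 time. Finding the antiderivative of j(t) and using a(0) = 3: a(t) = 3. Using a(t) = 3 and substituting t = 2, we find a = 3.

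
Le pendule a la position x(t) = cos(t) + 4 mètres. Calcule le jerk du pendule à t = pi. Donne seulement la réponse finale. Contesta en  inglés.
At t = pi, j = 0.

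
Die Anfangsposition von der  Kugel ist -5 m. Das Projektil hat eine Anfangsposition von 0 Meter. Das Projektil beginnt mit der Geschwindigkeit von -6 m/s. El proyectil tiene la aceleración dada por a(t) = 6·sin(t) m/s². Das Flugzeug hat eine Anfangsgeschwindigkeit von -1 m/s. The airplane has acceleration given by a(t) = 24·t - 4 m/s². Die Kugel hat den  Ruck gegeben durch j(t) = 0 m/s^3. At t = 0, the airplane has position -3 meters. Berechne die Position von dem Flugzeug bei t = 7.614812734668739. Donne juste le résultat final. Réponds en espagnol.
x(7.614812734668739) = 1639.60546779173.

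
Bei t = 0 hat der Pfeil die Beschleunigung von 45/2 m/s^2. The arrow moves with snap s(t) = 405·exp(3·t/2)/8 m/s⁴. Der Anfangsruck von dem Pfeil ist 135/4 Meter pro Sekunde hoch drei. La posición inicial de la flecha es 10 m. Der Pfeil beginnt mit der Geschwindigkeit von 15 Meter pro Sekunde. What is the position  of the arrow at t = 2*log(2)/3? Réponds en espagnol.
Para resolver esto, necesitamos tomar 4 integrales de nuestra ecuación del snap s(t) = 405·exp(3·t/2)/8. La integral del snap es la sacudida. Usando j(0) = 135/4, obtenemos j(t) = 135·exp(3·t/2)/4. La antiderivada de la sacudida es la aceleración. Usando a(0) = 45/2, obtenemos a(t) = 45·exp(3·t/2)/2. La integral de la aceleración, con v(0) = 15, da la velocidad: v(t) = 15·exp(3·t/2). Integrando la velocidad y usando la condición inicial x(0) = 10, obtenemos x(t) = 10·exp(3·t/2). Tenemos la posición x(t) = 10·exp(3·t/2). Sustituyendo t = 2*log(2)/3: x(2*log(2)/3) = 20.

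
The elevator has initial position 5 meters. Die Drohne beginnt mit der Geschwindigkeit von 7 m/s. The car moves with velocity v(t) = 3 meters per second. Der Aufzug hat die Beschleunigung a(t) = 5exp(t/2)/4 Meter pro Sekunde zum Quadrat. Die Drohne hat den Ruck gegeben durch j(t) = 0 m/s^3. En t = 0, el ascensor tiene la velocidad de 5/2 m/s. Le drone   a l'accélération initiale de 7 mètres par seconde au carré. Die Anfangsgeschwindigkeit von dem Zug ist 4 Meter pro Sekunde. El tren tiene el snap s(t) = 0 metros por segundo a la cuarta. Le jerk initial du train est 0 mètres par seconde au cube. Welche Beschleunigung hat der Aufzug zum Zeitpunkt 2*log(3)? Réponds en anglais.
We have acceleration a(t) = 5·exp(t/2)/4. Substituting t = 2*log(3): a(2*log(3)) = 15/4.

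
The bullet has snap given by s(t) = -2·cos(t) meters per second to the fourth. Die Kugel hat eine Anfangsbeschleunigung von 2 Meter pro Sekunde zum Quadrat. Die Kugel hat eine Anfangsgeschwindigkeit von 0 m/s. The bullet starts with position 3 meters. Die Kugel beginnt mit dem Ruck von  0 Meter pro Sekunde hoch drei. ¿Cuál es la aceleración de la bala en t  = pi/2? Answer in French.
Pour résoudre ceci, nous devons prendre 2 intégrales de notre équation du snap s(t) = -2·cos(t). En intégrant le snap et en utilisant la condition initiale j(0) = 0, nous obtenons j(t) = -2·sin(t). L'intégrale du jerk, avec a(0) = 2, donne l'accélération: a(t) = 2·cos(t). De l'équation de l'accélération a(t) = 2·cos(t), nous substituons t = pi/2 pour obtenir a = 0.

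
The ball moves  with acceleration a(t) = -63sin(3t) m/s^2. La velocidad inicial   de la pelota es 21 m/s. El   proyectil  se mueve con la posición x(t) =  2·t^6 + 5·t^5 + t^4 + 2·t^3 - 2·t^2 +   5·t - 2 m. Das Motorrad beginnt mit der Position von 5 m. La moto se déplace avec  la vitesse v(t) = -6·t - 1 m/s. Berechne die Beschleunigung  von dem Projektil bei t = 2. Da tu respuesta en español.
Debemos derivar nuestra ecuación de la posición x(t) = 2·t^6 + 5·t^5 + t^4 + 2·t^3 - 2·t^2 + 5·t - 2 2 veces. Derivando la posición, obtenemos la velocidad: v(t) = 12·t^5 + 25·t^4 + 4·t^3 + 6·t^2 - 4·t + 5. Derivando la velocidad, obtenemos la aceleración: a(t) = 60·t^4 + 100·t^3 + 12·t^2 + 12·t - 4. Tenemos la aceleración a(t) = 60·t^4 + 100·t^3 + 12·t^2 + 12·t - 4. Sustituyendo t = 2: a(2) = 1828.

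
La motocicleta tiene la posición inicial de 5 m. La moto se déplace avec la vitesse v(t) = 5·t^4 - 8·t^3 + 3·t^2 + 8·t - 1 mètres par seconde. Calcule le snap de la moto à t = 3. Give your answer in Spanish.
Debemos derivar nuestra ecuación de la velocidad v(t) = 5·t^4 - 8·t^3 + 3·t^2 + 8·t - 1 3 veces. La derivada de la velocidad da la aceleración: a(t) = 20·t^3 - 24·t^2 + 6·t + 8. Tomando d/dt de a(t), encontramos j(t) = 60·t^2 - 48·t + 6. La derivada de la sacudida da el snap: s(t) = 120·t - 48. De la ecuación del snap s(t) = 120·t - 48, sustituimos t = 3 para obtener s = 312.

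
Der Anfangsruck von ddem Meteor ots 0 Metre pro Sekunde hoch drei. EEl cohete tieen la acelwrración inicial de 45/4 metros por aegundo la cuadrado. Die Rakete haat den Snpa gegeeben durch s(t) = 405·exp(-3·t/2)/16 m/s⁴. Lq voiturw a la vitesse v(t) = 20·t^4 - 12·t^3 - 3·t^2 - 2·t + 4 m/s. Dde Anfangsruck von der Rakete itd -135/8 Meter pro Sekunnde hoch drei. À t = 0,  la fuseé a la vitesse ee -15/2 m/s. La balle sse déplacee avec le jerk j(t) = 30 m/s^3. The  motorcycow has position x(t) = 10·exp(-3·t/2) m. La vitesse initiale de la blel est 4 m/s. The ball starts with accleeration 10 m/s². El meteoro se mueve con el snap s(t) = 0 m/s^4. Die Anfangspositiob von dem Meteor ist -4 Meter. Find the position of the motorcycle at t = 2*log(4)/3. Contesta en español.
Usando x(t) = 10·exp(-3·t/2) y sustituyendo t = 2*log(4)/3, encontramos x = 5/2.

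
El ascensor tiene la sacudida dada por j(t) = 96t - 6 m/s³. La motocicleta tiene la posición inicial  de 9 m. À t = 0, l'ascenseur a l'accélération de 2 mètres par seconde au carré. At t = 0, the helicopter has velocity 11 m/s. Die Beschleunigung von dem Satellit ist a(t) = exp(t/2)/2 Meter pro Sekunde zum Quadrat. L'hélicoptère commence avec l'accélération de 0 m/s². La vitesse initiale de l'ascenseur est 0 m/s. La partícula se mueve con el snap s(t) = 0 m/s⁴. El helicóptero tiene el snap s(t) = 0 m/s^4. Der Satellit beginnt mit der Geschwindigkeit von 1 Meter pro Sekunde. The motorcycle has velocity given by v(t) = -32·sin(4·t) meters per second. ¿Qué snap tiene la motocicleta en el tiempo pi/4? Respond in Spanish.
Debemos derivar nuestra ecuación de la velocidad v(t) = -32·sin(4·t) 3 veces. La derivada de la velocidad da la aceleración: a(t) = -128·cos(4·t). Tomando d/dt de a(t), encontramos j(t) = 512·sin(4·t). La derivada de la sacudida da el snap: s(t) = 2048·cos(4·t). Usando s(t) = 2048·cos(4·t) y sustituyendo t = pi/4, encontramos s = -2048.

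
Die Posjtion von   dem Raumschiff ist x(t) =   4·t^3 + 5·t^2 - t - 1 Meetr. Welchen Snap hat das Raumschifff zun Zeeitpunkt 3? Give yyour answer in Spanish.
Para resolver esto, necesitamos tomar 4 derivadas de nuestra ecuación de la posición x(t) = 4·t^3 + 5·t^2 - t - 1. Tomando d/dt de x(t), encontramos v(t) = 12·t^2 + 10·t - 1. Tomando d/dt de v(t), encontramos a(t) = 24·t + 10. Derivando la aceleración, obtenemos la sacudida: j(t) = 24. La derivada de la sacudida da el snap: s(t) = 0. De la ecuación del snap s(t) = 0, sustituimos t = 3 para obtener s = 0.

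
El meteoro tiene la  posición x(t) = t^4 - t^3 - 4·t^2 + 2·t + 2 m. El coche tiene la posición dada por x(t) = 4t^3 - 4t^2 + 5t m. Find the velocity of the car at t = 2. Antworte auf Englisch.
To solve this, we need to take 1 derivative of our position equation x(t) = 4·t^3 - 4·t^2 + 5·t. Taking d/dt of x(t), we find v(t) = 12·t^2 - 8·t + 5. We have velocity v(t) = 12·t^2 - 8·t + 5. Substituting t = 2: v(2) = 37.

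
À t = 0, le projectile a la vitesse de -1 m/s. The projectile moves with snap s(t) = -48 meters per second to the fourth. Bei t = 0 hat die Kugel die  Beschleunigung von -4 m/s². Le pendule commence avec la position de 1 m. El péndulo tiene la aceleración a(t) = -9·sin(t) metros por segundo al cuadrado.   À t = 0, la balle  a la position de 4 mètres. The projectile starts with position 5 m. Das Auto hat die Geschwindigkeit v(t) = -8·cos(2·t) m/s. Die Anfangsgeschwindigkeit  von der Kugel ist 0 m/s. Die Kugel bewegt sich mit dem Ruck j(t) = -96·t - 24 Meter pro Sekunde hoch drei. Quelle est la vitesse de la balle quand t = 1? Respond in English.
We need to integrate our jerk equation j(t) = -96·t - 24 2 times. The antiderivative of jerk, with a(0) = -4, gives acceleration: a(t) = -48·t^2 - 24·t - 4. The integral of acceleration, with v(0) = 0, gives velocity: v(t) = 4·t·(-4·t^2 - 3·t - 1). Using v(t) = 4·t·(-4·t^2 - 3·t - 1) and substituting t = 1, we find v = -32.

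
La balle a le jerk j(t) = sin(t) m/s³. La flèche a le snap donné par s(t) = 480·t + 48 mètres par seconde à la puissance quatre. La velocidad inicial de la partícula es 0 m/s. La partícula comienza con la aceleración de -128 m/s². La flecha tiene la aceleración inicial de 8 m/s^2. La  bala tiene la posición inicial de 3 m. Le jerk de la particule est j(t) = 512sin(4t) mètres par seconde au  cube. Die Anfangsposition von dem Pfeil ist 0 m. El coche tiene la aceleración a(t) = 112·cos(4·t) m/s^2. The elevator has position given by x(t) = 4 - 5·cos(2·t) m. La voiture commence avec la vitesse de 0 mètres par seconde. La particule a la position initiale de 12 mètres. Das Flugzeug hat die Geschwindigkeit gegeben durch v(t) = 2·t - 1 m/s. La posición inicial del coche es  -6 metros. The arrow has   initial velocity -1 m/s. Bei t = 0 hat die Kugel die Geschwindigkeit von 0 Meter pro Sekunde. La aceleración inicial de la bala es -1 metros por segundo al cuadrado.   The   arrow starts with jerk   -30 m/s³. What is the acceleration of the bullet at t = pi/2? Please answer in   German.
Wir müssen unsere Gleichung für den Ruck j(t) = sin(t) 1-mal integrieren. Durch Integration von dem Ruck und Verwendung der Anfangsbedingung a(0) = -1, erhalten wir a(t) = -cos(t). Aus der Gleichung für die Beschleunigung a(t) = -cos(t), setzen wir t = pi/2 ein und erhalten a = 0.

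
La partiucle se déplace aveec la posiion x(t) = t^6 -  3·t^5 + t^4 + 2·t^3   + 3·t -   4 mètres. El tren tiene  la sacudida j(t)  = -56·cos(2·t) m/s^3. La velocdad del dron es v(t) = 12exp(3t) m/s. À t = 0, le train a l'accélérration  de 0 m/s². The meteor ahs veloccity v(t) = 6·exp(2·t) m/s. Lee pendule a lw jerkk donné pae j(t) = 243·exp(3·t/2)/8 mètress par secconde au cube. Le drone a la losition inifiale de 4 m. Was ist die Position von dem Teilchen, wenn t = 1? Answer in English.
From the given position equation x(t) = t^6 - 3·t^5 + t^4 + 2·t^3 + 3·t - 4, we substitute t = 1 to get x = 0.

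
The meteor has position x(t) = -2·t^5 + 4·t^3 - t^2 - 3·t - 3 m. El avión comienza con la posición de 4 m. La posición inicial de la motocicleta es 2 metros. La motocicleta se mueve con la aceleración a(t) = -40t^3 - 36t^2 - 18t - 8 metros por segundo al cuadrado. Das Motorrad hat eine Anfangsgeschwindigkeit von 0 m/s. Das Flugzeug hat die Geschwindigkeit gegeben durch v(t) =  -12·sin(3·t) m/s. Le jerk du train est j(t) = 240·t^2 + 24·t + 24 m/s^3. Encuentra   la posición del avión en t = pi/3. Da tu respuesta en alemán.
Wir müssen unsere Gleichung für die Geschwindigkeit v(t) = -12·sin(3·t) 1-mal integrieren. Die Stammfunktion von der Geschwindigkeit ist die Position. Mit x(0) = 4 erhalten wir x(t) = 4·cos(3·t). Wir haben die Position x(t) = 4·cos(3·t). Durch Einsetzen von t = pi/3: x(pi/3) = -4.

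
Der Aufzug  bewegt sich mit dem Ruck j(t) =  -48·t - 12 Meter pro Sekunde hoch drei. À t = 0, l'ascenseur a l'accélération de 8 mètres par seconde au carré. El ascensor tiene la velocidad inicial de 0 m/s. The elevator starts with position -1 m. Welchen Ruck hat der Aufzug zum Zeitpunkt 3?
Wir haben den Ruck j(t) = -48·t - 12. Durch Einsetzen von t = 3: j(3) = -156.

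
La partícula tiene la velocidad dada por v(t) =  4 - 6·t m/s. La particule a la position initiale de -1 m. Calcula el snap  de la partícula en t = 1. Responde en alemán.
Um dies zu lösen, müssen wir 3 Ableitungen unserer Gleichung für die Geschwindigkeit v(t) = 4 - 6·t nehmen. Mit d/dt von v(t) finden wir a(t) = -6. Durch Ableiten von der Beschleunigung erhalten wir den Ruck: j(t) = 0. Durch Ableiten von dem Ruck erhalten wir den Snap: s(t) = 0. Wir haben den Snap s(t) = 0. Durch Einsetzen von t = 1: s(1) = 0.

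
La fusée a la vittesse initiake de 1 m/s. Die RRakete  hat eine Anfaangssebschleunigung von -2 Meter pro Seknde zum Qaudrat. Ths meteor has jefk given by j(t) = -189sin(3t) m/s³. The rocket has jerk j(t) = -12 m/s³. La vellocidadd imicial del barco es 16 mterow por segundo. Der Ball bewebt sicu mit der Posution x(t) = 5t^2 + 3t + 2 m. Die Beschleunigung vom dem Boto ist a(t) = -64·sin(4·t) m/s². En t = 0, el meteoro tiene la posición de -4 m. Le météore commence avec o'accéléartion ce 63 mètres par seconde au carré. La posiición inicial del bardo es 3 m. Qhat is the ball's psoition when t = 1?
From the given position equation x(t) = 5·t^2 + 3·t + 2, we substitute t = 1 to get x = 10.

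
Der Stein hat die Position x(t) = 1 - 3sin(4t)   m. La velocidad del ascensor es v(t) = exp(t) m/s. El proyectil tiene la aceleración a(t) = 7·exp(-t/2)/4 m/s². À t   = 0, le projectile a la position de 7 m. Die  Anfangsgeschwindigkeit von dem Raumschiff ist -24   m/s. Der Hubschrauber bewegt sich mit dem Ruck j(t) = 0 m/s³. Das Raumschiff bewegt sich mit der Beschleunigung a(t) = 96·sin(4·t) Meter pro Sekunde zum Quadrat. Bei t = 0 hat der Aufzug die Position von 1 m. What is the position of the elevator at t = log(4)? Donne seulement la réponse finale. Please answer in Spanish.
x(log(4)) = 4.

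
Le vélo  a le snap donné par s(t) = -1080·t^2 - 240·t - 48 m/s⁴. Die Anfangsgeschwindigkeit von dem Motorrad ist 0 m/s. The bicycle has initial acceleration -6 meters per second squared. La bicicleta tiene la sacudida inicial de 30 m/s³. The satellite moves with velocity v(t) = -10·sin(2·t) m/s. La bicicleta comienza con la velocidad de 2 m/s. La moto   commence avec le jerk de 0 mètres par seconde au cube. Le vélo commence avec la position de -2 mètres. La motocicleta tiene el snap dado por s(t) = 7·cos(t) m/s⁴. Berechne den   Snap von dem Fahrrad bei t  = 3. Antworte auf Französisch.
De l'équation du snap s(t) = -1080·t^2 - 240·t - 48, nous substituons t = 3 pour obtenir s = -10488.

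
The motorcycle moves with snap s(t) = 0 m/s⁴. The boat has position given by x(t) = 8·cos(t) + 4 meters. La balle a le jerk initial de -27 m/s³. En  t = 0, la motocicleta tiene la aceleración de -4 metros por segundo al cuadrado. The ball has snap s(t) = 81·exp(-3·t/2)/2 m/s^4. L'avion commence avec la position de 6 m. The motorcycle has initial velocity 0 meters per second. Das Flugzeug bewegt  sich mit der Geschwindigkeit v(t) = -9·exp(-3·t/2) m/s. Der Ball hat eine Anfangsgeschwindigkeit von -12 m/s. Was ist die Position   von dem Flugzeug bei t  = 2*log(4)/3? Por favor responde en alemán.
Wir müssen unsere Gleichung für die Geschwindigkeit v(t) = -9·exp(-3·t/2) 1-mal integrieren. Mit ∫v(t)dt und Anwendung von x(0) = 6, finden wir x(t) = 6·exp(-3·t/2). Aus der Gleichung für die Position x(t) = 6·exp(-3·t/2), setzen wir t = 2*log(4)/3 ein und erhalten x = 3/2.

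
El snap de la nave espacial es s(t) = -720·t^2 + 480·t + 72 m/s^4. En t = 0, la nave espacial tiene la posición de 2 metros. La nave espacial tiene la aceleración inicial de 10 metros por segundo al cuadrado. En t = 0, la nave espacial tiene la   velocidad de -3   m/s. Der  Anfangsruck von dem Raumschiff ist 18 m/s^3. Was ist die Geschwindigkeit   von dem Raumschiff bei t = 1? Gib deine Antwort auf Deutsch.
Wir müssen unsere Gleichung für den Snap s(t) = -720·t^2 + 480·t + 72 3-mal integrieren. Mit ∫s(t)dt und Anwendung von j(0) = 18, finden wir j(t) = -240·t^3 + 240·t^2 + 72·t + 18. Das Integral von dem Ruck ist die Beschleunigung. Mit a(0) = 10 erhalten wir a(t) = -60·t^4 + 80·t^3 + 36·t^2 + 18·t + 10. Mit ∫a(t)dt und Anwendung von v(0) = -3, finden wir v(t) = -12·t^5 + 20·t^4 + 12·t^3 + 9·t^2 + 10·t - 3. Aus der Gleichung für die Geschwindigkeit v(t) = -12·t^5 + 20·t^4 + 12·t^3 + 9·t^2 + 10·t - 3, setzen wir t = 1 ein und erhalten v = 36.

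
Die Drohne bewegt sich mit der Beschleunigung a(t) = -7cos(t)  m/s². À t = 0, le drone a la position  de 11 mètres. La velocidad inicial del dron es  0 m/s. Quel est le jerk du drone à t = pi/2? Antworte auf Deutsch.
Ausgehend von der Beschleunigung a(t) = -7·cos(t), nehmen wir 1 Ableitung. Die Ableitung von der Beschleunigung ergibt den Ruck: j(t) = 7·sin(t). Mit j(t) = 7·sin(t) und Einsetzen von t = pi/2, finden wir j = 7.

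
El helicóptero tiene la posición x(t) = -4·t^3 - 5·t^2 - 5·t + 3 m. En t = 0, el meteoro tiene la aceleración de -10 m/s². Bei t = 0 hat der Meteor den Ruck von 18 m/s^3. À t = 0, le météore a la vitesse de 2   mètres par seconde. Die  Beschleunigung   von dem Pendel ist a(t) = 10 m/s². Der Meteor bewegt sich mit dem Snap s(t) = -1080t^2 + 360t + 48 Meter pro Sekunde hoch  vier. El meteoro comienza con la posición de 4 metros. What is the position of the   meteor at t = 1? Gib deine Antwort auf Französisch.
Nous devons intégrer notre équation du snap s(t) = -1080·t^2 + 360·t + 48 4 fois. L'intégrale du snap est le jerk. En utilisant j(0) = 18, nous obtenons j(t) = -360·t^3 + 180·t^2 + 48·t + 18. En intégrant le jerk et en utilisant la condition initiale a(0) = -10, nous obtenons a(t) = -90·t^4 + 60·t^3 + 24·t^2 + 18·t - 10. En prenant ∫a(t)dt et en appliquant v(0) = 2, nous trouvons v(t) = -18·t^5 + 15·t^4 + 8·t^3 + 9·t^2 - 10·t + 2. En prenant ∫v(t)dt et en appliquant x(0) = 4, nous trouvons x(t) = -3·t^6 + 3·t^5 + 2·t^4 + 3·t^3 - 5·t^2 + 2·t + 4. Nous avons la position x(t) = -3·t^6 + 3·t^5 + 2·t^4 + 3·t^3 - 5·t^2 + 2·t + 4. En substituant t = 1: x(1) = 6.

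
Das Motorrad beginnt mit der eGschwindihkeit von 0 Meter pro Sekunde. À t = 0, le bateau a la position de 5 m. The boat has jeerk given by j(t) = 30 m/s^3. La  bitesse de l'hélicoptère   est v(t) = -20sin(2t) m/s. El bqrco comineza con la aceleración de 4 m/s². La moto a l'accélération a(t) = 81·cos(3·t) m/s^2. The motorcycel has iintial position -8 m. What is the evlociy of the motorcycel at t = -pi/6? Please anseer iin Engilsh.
We need to integrate our acceleration equation a(t) = 81·cos(3·t) 1 time. Finding the antiderivative of a(t) and using v(0) = 0: v(t) = 27·sin(3·t). Using v(t) = 27·sin(3·t) and substituting t = -pi/6, we find v = -27.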